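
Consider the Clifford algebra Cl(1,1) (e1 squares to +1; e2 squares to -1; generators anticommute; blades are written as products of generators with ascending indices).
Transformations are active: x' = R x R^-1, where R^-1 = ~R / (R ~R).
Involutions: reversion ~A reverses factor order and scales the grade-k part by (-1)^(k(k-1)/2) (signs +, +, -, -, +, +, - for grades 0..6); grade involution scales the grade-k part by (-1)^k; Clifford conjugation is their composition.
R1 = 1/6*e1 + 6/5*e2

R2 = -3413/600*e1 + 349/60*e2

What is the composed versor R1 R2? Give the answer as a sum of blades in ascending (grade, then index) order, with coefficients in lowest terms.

Distribute over the terms of R1 (each basis-blade product reordered to ascending indices, repeated generators contracted through their squares):
(1/6*e1) R2 = -3413/3600 + 349/360*e1 e2
(6/5*e2) R2 = -349/50 + 3413/500*e1 e2
Summing the partial products and collecting blades:
Answer: -28541/3600 + 70159/9000*e1 e2


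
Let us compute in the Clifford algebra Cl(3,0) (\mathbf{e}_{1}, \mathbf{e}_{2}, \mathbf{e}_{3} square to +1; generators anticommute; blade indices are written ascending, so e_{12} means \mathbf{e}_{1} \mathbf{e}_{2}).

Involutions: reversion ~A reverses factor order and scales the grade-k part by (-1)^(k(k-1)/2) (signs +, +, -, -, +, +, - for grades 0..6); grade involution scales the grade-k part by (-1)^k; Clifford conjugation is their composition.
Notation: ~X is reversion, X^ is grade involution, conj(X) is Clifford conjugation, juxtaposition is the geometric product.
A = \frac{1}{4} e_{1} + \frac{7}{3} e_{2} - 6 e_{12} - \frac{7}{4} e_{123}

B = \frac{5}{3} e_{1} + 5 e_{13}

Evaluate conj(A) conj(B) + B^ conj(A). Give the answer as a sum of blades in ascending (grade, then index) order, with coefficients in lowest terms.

first term: \frac{5}{12} + \frac{75}{4} e_{2} + \frac{5}{4} e_{3} - \frac{35}{9} e_{12} + \frac{395}{12} e_{23} - \frac{35}{3} e_{123}
second term: \frac{5}{12} - \frac{75}{4} e_{2} + \frac{5}{4} e_{3} + \frac{35}{9} e_{12} + \frac{395}{12} e_{23} + \frac{35}{3} e_{123}
Answer: \frac{5}{6} + \frac{5}{2} e_{3} + \frac{395}{6} e_{23}


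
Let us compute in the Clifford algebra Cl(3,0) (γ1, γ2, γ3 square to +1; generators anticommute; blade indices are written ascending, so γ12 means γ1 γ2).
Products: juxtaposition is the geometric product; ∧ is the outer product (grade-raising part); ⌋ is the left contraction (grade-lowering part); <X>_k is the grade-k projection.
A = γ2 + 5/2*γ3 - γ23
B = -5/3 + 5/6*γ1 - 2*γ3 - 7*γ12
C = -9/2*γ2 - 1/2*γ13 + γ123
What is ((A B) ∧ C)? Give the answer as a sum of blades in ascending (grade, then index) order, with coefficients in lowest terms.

step 1: -5 + 7*γ1 + 1/3*γ2 - 25/6*γ3 - 5/6*γ12 - 109/12*γ13 - 1/3*γ23 - 55/3*γ123
step 2: 45/2*γ2 - 63/2*γ12 + 5/2*γ13 - 75/4*γ23 - 1097/24*γ123
Answer: 45/2*γ2 - 63/2*γ12 + 5/2*γ13 - 75/4*γ23 - 1097/24*γ123


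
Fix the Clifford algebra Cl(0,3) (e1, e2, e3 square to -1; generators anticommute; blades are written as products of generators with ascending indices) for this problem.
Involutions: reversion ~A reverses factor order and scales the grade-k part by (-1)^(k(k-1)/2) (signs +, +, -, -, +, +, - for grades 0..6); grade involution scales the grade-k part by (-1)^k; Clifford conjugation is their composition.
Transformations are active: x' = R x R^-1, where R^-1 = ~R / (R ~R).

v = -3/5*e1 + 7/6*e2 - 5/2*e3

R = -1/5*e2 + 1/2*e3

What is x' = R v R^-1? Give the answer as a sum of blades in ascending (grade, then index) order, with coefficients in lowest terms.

~R = -1/5*e2 + 1/2*e3, and R ~R = -29/100, so R^-1 = ~R / (-29/100).
R v = 89/60 - 3/25*e1 e2 + 3/10*e1 e3 - 1/12*e2 e3
Answer: 3/5*e1 + 51/58*e2 - 455/174*e3


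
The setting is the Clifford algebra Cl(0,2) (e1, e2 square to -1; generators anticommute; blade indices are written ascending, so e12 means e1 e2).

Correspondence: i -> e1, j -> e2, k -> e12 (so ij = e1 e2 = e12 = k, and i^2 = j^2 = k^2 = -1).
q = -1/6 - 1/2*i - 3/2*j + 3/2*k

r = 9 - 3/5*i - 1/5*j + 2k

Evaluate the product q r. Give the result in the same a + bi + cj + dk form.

In blades: q = -1/6 - 1/2*e1 - 3/2*e2 + 3/2*e12, r = 9 - 3/5*e1 - 1/5*e2 + 2*e12.
Distribute q over r term by term (generator squares from the signature, products reordered to ascending indices): (-1/6)*r = -3/2 + 1/10*e1 + 1/30*e2 - 1/3*e12; (-1/2*e1)*r = -3/10 - 9/2*e1 + e2 + 1/10*e12; (-3/2*e2)*r = -3/10 - 3*e1 - 27/2*e2 - 9/10*e12; (3/2*e12)*r = -3 + 3/10*e1 - 9/10*e2 + 27/2*e12.
Sum: -51/10 - 71/10*e1 - 401/30*e2 + 371/30*e12; translating back through the correspondence:
Answer: -51/10 - 71/10*i - 401/30*j + 371/30*k


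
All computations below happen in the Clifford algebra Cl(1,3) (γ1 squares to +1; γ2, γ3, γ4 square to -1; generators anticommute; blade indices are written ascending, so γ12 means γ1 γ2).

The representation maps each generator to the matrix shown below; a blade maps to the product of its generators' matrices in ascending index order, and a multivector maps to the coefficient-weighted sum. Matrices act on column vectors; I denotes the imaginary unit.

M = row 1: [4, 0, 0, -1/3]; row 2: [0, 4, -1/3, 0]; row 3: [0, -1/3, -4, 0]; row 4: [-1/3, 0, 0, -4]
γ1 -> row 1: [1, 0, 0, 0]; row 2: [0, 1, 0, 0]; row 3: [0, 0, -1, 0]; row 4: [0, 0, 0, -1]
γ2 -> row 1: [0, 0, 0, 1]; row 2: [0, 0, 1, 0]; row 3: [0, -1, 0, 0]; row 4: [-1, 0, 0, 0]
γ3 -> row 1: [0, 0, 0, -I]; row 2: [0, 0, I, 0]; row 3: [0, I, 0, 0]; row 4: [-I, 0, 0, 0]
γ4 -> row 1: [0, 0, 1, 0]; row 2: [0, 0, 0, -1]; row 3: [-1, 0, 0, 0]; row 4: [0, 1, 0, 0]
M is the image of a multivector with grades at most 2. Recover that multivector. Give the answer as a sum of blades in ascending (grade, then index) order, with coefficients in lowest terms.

Method: the blade images are trace-orthogonal — tr(rho(e_A) rho(e_B)^-1) = 4 if A = B and 0 otherwise — and rho(e_A)^-1 = (e_A)^2 * rho(e_A) with (e_A)^2 = +1 or -1, so the coefficient of e_A in the preimage is (e_A)^2 * tr(M rho(e_A))/4.
Nonzero projections over blades of grade <= 2: γ1: (γ1)^2 = +1, tr(M rho(γ1)) = 16, coefficient 4; γ12: (γ12)^2 = +1, tr(M rho(γ12)) = -4/3, coefficient -1/3. Every other blade of grade <= 2 projects to 0.
Answer: 4*γ1 - 1/3*γ12


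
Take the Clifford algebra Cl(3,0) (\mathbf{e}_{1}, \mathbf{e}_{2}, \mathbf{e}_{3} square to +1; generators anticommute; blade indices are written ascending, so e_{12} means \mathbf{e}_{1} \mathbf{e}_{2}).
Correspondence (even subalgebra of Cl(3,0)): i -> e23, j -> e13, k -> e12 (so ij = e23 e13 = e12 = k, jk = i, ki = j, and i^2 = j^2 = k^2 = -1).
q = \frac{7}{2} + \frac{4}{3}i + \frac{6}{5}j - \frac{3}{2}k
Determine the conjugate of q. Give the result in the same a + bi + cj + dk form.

In blades: q = \frac{7}{2} - \frac{3}{2} e_{12} + \frac{6}{5} e_{13} + \frac{4}{3} e_{23}.
Quaternion conjugation is reversion on the even subalgebra: the scalar is fixed and every grade-2 blade flips sign, giving \frac{7}{2} + \frac{3}{2} e_{12} - \frac{6}{5} e_{13} - \frac{4}{3} e_{23}; translating back:
Answer: \frac{7}{2} - \frac{4}{3}i - \frac{6}{5}j + \frac{3}{2}k


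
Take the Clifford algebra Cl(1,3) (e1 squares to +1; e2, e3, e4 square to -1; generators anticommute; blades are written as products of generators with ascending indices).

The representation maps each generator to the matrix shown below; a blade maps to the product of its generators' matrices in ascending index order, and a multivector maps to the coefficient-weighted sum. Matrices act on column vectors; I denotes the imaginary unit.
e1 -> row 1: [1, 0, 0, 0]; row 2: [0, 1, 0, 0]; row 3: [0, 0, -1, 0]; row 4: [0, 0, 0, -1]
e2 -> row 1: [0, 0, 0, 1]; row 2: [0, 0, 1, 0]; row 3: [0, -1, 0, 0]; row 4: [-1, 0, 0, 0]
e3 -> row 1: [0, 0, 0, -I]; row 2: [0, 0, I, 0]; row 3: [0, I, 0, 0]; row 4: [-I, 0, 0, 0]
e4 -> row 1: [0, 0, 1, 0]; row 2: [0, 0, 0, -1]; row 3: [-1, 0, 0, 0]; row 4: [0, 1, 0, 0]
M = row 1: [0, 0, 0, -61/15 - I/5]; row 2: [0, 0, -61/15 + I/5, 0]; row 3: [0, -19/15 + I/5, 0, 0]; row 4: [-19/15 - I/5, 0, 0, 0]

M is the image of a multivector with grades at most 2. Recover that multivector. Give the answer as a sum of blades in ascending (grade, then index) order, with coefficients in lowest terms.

Method: the blade images are trace-orthogonal — tr(rho(e_A) rho(e_B)^-1) = 4 if A = B and 0 otherwise — and rho(e_A)^-1 = (e_A)^2 * rho(e_A) with (e_A)^2 = +1 or -1, so the coefficient of e_A in the preimage is (e_A)^2 * tr(M rho(e_A))/4.
Nonzero projections over blades of grade <= 2: e2: (e2)^2 = -1, tr(M rho(e2)) = 28/5, coefficient -7/5; e3: (e3)^2 = -1, tr(M rho(e3)) = -4/5, coefficient 1/5; e1 e2: (e1 e2)^2 = +1, tr(M rho(e1 e2)) = -32/3, coefficient -8/3. Every other blade of grade <= 2 projects to 0.
Answer: -7/5*e2 + 1/5*e3 - 8/3*e1 e2


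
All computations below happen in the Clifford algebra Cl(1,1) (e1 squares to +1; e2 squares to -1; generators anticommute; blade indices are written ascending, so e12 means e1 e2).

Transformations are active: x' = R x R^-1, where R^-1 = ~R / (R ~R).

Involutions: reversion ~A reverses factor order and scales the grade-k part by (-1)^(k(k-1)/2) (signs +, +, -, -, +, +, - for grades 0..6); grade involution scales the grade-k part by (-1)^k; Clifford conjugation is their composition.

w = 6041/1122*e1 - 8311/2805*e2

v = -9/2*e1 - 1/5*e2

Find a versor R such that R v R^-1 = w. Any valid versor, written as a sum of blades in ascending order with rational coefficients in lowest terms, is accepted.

Construction: equal norms (both 2021/100) license R = v + w = 496/561*e1 - 8872/2805*e2 — nothing changes along that direction, while (v - w)/2 changes sign, so v maps onto w.
Answer: 496/561*e1 - 8872/2805*e2


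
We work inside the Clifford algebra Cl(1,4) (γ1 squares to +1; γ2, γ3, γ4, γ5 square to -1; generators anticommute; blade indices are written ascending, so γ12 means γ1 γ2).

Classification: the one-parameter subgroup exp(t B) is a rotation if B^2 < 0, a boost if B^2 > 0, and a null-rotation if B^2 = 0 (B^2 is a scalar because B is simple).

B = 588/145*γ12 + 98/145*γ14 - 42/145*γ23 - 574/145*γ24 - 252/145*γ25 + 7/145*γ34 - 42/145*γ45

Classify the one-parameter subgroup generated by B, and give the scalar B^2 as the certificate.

B^2 term by term: the squares give (588/145)^2*(γ12)^2 + (98/145)^2*(γ14)^2 + (-42/145)^2*(γ23)^2 + (-574/145)^2*(γ24)^2 + (-252/145)^2*(γ25)^2 + (7/145)^2*(γ34)^2 + (-42/145)^2*(γ45)^2 = 345744/21025*(+1) + 9604/21025*(+1) + 1764/21025*(-1) + 329476/21025*(-1) + 63504/21025*(-1) + 49/21025*(-1) + 1764/21025*(-1) = -49/25 (each basis 2-blade squares to minus the product of its generators' squares); cross terms between blades sharing an index anticommute and cancel; the commuting (index-disjoint) pairs give grade-4 terms 2*c*c'*(blade product), which cancel blade by blade — γ1234: 8232/21025 - 8232/21025 = 0; γ1245: -49392/21025 + 49392/21025 = 0; γ2345: 3528/21025 - 3528/21025 = 0 — confirming B is simple. So B^2 = -49/25.
Answer: rotation, certificate B^2 = -49/25. No conjugation can change B^2 = -49/25; the sign gives the class.


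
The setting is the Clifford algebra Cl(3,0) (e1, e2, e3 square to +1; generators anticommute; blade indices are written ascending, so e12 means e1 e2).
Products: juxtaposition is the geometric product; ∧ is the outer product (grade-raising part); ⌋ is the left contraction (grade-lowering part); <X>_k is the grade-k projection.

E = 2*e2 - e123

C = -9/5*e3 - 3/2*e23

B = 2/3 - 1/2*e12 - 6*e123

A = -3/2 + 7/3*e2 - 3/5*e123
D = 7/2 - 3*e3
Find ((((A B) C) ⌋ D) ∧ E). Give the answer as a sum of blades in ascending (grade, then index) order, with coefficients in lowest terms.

step 1: -23/5 + 7/6*e1 + 14/9*e2 - 3/10*e3 + 3/4*e12 + 14*e13 + 43/5*e123
step 2: 27/50 - 123/10*e1 - 9/20*e2 + 446/75*e3 + 138/25*e12 - 129/40*e13 + 41/10*e23 - 31/10*e123
step 3: -319/20 - 81/50*e3
step 4: -319/10*e2 + 81/25*e23 + 319/20*e123
Answer: -319/10*e2 + 81/25*e23 + 319/20*e123


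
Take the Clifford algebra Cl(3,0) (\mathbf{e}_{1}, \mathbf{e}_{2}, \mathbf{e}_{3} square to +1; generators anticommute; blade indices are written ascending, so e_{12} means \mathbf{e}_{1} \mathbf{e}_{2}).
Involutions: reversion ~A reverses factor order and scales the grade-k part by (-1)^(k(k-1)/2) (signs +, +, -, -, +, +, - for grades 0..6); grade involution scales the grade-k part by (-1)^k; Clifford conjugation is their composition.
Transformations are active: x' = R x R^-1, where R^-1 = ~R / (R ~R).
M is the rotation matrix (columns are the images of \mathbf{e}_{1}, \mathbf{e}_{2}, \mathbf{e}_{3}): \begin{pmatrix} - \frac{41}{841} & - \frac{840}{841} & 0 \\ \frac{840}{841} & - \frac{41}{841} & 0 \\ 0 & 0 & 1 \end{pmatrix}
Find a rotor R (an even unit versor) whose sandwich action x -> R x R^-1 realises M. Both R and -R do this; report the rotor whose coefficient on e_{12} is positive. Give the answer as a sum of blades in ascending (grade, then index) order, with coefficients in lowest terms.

Method: write R = a + b12*e_{12} + b13*e_{13} + b23*e_{23} with a^2 + b12^2 + b13^2 + b23^2 = 1 (so R^-1 = ~R). Expanding the columns R e_j ~R gives tr M = 4a^2 - 1 and, from the antisymmetric part, M21 - M12 = -4a*b12, M13 - M31 = 4a*b13, M32 - M23 = -4a*b23.
Here tr M = \frac{759}{841}, so a^2 = (1 + tr M)/4 = \frac{400}{841} and a = ±\frac{20}{29}. Taking a = \frac{20}{29}: M21 - M12 = \frac{1680}{841}, M13 - M31 = 0, M32 - M23 = 0, giving b12 = -\frac{21}{29}, b13 = 0, b23 = 0, i.e. R = \frac{20}{29} - \frac{21}{29} e_{12}.
Its e_{12} coefficient is negative, so report the other preimage -R.
Answer: -\frac{20}{29} + \frac{21}{29} e_{12}. Uniqueness: Spin(3) -> SO(3) maps R and -R to the same rotation of trace \frac{759}{841}; fixing the sign of the e_{12} coefficient removes the ambiguity.


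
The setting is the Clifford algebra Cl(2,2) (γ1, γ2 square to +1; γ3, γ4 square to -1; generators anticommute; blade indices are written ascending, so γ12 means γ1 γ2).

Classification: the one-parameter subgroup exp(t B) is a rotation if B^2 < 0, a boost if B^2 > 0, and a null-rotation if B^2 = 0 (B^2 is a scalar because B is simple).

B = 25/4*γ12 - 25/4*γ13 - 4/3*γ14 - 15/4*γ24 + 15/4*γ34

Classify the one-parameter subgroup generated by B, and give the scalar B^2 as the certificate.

B^2 term by term: the squares give (25/4)^2*(γ12)^2 + (-25/4)^2*(γ13)^2 + (-4/3)^2*(γ14)^2 + (-15/4)^2*(γ24)^2 + (15/4)^2*(γ34)^2 = 625/16*(-1) + 625/16*(+1) + 16/9*(+1) + 225/16*(+1) + 225/16*(-1) = 16/9 (each basis 2-blade squares to minus the product of its generators' squares); cross terms between blades sharing an index anticommute and cancel; the commuting (index-disjoint) pairs give grade-4 terms 2*c*c'*(blade product), which cancel blade by blade — γ1234: 375/8 - 375/8 = 0 — confirming B is simple. So B^2 = 16/9.
Answer: boost, certificate B^2 = 16/9. Note: conjugating B changes its blade decomposition but never the scalar B^2 = 16/9, whose sign settles the classification.


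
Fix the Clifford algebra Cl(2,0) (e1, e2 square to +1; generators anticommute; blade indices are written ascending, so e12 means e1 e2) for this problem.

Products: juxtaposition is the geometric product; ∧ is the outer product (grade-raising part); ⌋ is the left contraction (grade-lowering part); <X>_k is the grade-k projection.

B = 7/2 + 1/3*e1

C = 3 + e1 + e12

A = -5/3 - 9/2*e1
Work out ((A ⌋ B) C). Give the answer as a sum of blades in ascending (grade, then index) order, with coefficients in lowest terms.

step 1: -22/3 - 5/9*e1
step 2: -203/9 - 9*e1 - 5/9*e2 - 22/3*e12
Answer: -203/9 - 9*e1 - 5/9*e2 - 22/3*e12


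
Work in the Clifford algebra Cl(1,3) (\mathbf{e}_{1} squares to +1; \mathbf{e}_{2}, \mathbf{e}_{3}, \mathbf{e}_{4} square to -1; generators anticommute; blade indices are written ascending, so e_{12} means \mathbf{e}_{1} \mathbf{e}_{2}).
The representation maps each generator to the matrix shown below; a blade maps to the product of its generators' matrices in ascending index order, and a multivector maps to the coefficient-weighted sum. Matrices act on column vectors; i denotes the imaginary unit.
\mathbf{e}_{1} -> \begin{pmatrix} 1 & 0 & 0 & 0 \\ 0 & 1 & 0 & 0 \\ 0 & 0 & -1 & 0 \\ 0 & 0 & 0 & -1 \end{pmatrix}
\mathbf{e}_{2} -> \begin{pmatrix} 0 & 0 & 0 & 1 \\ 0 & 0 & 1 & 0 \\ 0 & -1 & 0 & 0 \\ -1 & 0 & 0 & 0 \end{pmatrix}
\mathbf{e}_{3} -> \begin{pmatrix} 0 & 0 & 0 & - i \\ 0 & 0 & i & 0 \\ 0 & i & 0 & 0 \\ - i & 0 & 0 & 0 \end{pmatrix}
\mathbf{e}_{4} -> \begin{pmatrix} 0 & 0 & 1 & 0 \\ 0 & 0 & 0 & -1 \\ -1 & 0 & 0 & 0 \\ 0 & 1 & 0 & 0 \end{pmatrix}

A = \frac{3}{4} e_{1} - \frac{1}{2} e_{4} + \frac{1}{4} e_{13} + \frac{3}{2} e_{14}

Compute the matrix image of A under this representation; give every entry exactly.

Bivector images (products of the table entries): rho(e_{13}) = rho(\mathbf{e}_{1})rho(\mathbf{e}_{3}) = \begin{pmatrix} 0 & 0 & 0 & - i \\ 0 & 0 & i & 0 \\ 0 & - i & 0 & 0 \\ i & 0 & 0 & 0 \end{pmatrix}; rho(e_{14}) = rho(\mathbf{e}_{1})rho(\mathbf{e}_{4}) = \begin{pmatrix} 0 & 0 & 1 & 0 \\ 0 & 0 & 0 & -1 \\ 1 & 0 & 0 & 0 \\ 0 & -1 & 0 & 0 \end{pmatrix}.
M = (\frac{3}{4})*rho(e_{1}) + (-\frac{1}{2})*rho(e_{4}) + (\frac{1}{4})*rho(e_{13}) + (\frac{3}{2})*rho(e_{14}), summed entrywise:
Answer: \begin{pmatrix} \frac{3}{4} & 0 & 1 & - \frac{i}{4} \\ 0 & \frac{3}{4} & \frac{i}{4} & -1 \\ 2 & - \frac{i}{4} & - \frac{3}{4} & 0 \\ \frac{i}{4} & -2 & 0 & - \frac{3}{4} \end{pmatrix}


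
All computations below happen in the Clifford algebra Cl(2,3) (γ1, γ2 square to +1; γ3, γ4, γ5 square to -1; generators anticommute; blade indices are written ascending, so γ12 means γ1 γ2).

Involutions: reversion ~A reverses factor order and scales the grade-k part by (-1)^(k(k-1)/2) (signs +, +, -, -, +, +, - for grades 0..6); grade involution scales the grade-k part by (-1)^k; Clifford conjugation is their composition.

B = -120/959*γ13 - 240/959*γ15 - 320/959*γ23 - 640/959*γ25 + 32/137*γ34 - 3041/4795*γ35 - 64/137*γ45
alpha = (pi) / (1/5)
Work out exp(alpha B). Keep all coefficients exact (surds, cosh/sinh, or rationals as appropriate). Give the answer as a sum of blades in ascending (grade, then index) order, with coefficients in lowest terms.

B^2 term by term: the squares give (-120/959)^2*(γ13)^2 + (-240/959)^2*(γ15)^2 + (-320/959)^2*(γ23)^2 + (-640/959)^2*(γ25)^2 + (32/137)^2*(γ34)^2 + (-3041/4795)^2*(γ35)^2 + (-64/137)^2*(γ45)^2 = 14400/919681*(+1) + 57600/919681*(+1) + 102400/919681*(+1) + 409600/919681*(+1) + 1024/18769*(-1) + 9247681/22992025*(-1) + 4096/18769*(-1) = -1/25 (each basis 2-blade squares to minus the product of its generators' squares); cross terms between blades sharing an index anticommute and cancel; the commuting (index-disjoint) pairs give grade-4 terms 2*c*c'*(blade product), which cancel blade by blade — γ1235: -153600/919681 + 153600/919681 = 0; γ1345: 15360/131383 - 15360/131383 = 0; γ2345: 40960/131383 - 40960/131383 = 0 — confirming B is simple. So B^2 = -1/25.
B^2 = -1/25 — B^2 < 0, so the exponential closes trigonometrically: l = 1/5, alpha*l = pi, so exp(alpha B) = cos(pi) + (sin(pi)/(1/5))*B = -1 + (0)*B.
Answer: -1


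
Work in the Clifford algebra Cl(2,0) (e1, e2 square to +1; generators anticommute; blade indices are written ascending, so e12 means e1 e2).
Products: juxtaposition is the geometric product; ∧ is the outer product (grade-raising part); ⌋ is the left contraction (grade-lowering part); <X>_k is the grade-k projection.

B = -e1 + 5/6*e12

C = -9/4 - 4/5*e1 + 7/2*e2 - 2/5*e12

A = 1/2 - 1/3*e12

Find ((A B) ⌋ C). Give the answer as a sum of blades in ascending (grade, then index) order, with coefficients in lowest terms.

step 1: 5/18 - 1/2*e1 - 1/3*e2 + 5/12*e12
step 2: -49/40 - 16/45*e1 + 211/180*e2 - 1/9*e12
Answer: -49/40 - 16/45*e1 + 211/180*e2 - 1/9*e12


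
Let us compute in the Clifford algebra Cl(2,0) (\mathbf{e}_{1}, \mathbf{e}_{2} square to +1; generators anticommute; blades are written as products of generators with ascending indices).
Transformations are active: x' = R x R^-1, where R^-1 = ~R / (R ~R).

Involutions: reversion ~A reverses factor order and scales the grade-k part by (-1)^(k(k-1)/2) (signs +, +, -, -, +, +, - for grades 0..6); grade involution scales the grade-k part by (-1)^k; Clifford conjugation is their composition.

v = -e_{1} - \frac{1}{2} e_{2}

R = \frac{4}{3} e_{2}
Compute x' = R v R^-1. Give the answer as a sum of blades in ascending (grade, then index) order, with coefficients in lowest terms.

~R = \frac{4}{3} e_{2}, and R ~R = \frac{16}{9}, so R^-1 = ~R / (\frac{16}{9}).
R v = -\frac{2}{3} + \frac{4}{3} e_{1} e_{2}
Answer: e_{1} - \frac{1}{2} e_{2}


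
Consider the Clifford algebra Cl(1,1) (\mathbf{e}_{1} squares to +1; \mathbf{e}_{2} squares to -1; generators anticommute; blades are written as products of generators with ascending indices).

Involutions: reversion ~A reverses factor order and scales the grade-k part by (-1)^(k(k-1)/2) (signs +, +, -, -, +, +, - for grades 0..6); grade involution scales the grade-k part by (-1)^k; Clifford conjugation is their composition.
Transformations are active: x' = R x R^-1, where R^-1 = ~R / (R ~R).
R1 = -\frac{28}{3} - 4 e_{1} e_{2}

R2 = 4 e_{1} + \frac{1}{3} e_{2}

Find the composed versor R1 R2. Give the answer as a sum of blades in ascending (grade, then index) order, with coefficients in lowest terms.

Distribute over the terms of R1 (each basis-blade product reordered to ascending indices, repeated generators contracted through their squares):
(-\frac{28}{3}) R2 = -\frac{112}{3} e_{1} - \frac{28}{9} e_{2}
(-4 e_{1} e_{2}) R2 = \frac{4}{3} e_{1} + 16 e_{2}
Summing the partial products and collecting blades:
Answer: -36 e_{1} + \frac{116}{9} e_{2}


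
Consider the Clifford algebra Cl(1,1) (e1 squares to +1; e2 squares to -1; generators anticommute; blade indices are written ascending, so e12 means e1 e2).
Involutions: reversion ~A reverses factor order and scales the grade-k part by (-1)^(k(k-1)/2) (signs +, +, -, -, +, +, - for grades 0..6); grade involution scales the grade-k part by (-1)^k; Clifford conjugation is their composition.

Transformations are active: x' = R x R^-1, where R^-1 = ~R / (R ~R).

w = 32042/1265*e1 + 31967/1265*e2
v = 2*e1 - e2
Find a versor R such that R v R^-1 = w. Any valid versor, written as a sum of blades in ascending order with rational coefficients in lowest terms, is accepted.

Since q(v) = q(w) = 3, the sum R = v + w = 34572/1265*e1 + 30702/1265*e2 does the job whenever invertible.
Answer: 34572/1265*e1 + 30702/1265*e2


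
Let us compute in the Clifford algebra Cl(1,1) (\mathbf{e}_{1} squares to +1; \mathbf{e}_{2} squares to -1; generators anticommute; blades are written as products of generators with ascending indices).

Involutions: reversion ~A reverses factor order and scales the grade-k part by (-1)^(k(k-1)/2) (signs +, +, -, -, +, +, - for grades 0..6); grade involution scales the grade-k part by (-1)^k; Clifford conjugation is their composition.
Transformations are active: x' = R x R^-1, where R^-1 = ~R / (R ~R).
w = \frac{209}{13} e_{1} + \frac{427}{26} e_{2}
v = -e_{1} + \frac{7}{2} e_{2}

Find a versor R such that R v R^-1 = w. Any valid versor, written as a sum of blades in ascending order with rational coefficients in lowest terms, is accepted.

R = v + w = \frac{196}{13} e_{1} + \frac{259}{13} e_{2} works: the equal norms (-\frac{45}{4}) guarantee its sandwich swaps v into w.
Answer: \frac{196}{13} e_{1} + \frac{259}{13} e_{2}


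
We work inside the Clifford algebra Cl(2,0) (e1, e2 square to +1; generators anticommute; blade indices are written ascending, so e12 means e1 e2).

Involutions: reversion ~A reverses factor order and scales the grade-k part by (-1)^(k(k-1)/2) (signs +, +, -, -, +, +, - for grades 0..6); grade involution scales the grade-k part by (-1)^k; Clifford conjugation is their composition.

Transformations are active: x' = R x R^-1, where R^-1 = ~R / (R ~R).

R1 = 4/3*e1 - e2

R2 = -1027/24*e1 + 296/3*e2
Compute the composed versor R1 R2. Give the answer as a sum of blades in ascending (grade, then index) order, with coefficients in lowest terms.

Distribute over the terms of R1 (each basis-blade product reordered to ascending indices, repeated generators contracted through their squares):
(4/3*e1) R2 = -1027/18 + 1184/9*e12
(-e2) R2 = -296/3 - 1027/24*e12
Summing the partial products and collecting blades:
Answer: -2803/18 + 6391/72*e12


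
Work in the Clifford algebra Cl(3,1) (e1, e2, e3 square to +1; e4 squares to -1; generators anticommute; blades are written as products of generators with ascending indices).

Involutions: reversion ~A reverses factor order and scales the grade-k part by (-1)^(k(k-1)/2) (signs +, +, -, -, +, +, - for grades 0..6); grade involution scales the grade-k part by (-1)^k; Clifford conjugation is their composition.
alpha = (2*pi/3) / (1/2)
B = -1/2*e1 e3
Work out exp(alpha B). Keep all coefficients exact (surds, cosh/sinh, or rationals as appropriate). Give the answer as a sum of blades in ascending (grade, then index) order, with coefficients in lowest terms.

B^2 = (-1/2)^2*(e1 e3)^2 = 1/4*(-1) = -1/4 (a basis 2-blade squares to minus the product of its generators' squares).
B^2 = -1/4 — since the square is negative, the closed form is circular: l = 1/2, alpha*l = 2*pi/3, so exp(alpha B) = cos(2*pi/3) + (sin(2*pi/3)/(1/2))*B = -1/2 + (sqrt(3))*B.
Answer: -1/2 - sqrt(3)/2*e1 e3


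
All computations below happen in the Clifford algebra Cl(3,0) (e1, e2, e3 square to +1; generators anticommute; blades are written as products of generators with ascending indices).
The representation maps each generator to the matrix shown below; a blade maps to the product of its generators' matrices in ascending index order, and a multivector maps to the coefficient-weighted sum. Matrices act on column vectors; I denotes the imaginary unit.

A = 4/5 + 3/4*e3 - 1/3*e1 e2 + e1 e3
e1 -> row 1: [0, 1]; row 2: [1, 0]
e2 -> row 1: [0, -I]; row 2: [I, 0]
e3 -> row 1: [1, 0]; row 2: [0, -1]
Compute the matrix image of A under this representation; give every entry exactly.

Bivector images (products of the table entries): rho(e1 e2) = rho(e1)rho(e2) = row 1: [I, 0]; row 2: [0, -I]; rho(e1 e3) = rho(e1)rho(e3) = row 1: [0, -1]; row 2: [1, 0].
M = (4/5)*1 + (3/4)*rho(e3) + (-1/3)*rho(e1 e2) + (1)*rho(e1 e3), summed entrywise (1 is the identity matrix):
Answer: row 1: [31/20 - I/3, -1]; row 2: [1, 1/20 + I/3]


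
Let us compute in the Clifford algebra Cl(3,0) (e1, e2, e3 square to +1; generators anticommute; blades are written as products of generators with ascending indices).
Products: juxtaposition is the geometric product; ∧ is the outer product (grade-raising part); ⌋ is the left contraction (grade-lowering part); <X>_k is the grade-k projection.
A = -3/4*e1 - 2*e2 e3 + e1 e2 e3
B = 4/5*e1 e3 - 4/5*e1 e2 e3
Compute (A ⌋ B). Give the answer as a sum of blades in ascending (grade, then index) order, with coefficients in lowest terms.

step 1: 4/5 - 8/5*e1 - 3/5*e3 + 3/5*e2 e3
Answer: 4/5 - 8/5*e1 - 3/5*e3 + 3/5*e2 e3


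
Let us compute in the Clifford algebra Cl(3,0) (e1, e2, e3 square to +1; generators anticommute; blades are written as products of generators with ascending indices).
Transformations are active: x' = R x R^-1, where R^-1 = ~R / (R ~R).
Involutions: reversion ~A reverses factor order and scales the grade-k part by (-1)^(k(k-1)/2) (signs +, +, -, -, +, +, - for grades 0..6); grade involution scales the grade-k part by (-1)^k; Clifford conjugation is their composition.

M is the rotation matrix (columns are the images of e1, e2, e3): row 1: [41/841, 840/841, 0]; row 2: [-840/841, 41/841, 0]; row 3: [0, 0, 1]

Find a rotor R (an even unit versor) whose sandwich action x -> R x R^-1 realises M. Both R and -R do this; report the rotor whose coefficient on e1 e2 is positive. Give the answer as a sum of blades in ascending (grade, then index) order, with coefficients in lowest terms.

Method: write R = a + b12*e1 e2 + b13*e1 e3 + b23*e2 e3 with a^2 + b12^2 + b13^2 + b23^2 = 1 (so R^-1 = ~R). Expanding the columns R e_j ~R gives tr M = 4a^2 - 1 and, from the antisymmetric part, M21 - M12 = -4a*b12, M13 - M31 = 4a*b13, M32 - M23 = -4a*b23.
Here tr M = 923/841, so a^2 = (1 + tr M)/4 = 441/841 and a = ±21/29. Taking a = 21/29: M21 - M12 = -1680/841, M13 - M31 = 0, M32 - M23 = 0, giving b12 = 20/29, b13 = 0, b23 = 0, i.e. R = 21/29 + 20/29*e1 e2.
Its e1 e2 coefficient is already positive.
Answer: 21/29 + 20/29*e1 e2. Note: both R and -R realise this M (trace 923/841); the covering map identifies them, and the e1 e2-coefficient sign is the tie-breaker.


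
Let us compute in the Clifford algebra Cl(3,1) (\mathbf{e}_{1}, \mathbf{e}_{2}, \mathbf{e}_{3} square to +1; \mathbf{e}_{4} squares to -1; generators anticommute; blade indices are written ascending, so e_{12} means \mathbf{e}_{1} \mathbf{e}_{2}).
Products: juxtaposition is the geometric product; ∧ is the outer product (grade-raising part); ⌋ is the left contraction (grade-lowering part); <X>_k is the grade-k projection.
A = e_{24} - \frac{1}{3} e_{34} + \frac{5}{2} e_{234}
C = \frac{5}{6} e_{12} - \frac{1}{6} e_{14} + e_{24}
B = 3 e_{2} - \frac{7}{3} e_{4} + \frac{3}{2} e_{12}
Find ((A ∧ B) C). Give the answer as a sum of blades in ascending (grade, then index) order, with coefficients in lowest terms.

step 1: -e_{234} - \frac{1}{2} e_{1234}
step 2: e_{3} + \frac{1}{2} e_{13} + \frac{1}{12} e_{23} + \frac{5}{12} e_{34} + \frac{1}{6} e_{123} + \frac{5}{6} e_{134}
Answer: e_{3} + \frac{1}{2} e_{13} + \frac{1}{12} e_{23} + \frac{5}{12} e_{34} + \frac{1}{6} e_{123} + \frac{5}{6} e_{134}


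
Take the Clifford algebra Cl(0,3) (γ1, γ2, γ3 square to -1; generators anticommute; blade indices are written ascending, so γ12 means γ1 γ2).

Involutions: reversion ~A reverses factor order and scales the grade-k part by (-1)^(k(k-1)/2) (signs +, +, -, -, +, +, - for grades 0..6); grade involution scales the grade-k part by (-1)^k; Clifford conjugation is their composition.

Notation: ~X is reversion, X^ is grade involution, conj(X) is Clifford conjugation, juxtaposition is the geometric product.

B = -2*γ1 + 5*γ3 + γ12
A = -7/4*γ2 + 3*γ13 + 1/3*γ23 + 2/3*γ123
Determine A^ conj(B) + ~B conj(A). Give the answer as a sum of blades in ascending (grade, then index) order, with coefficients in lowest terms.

first term: 53/4*γ1 + 5/3*γ2 + 16/3*γ3 - 41/6*γ12 - 1/3*γ13 - 53/12*γ23 + 2/3*γ123
second term: -53/4*γ1 - 5/3*γ2 - 16/3*γ3 - 41/6*γ12 - 1/3*γ13 - 53/12*γ23 + 2/3*γ123
Answer: -41/3*γ12 - 2/3*γ13 - 53/6*γ23 + 4/3*γ123


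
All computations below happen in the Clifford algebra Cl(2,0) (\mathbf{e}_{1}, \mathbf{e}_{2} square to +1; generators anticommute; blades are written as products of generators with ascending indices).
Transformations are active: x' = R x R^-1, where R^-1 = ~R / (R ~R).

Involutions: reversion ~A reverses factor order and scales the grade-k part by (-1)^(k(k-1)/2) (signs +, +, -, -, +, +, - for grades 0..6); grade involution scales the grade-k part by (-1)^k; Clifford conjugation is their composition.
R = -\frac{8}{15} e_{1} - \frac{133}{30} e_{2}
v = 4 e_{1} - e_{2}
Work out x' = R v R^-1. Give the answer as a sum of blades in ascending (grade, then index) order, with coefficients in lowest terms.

~R = -\frac{8}{15} e_{1} - \frac{133}{30} e_{2}, and R ~R = \frac{3589}{180}, so R^-1 = ~R / (\frac{3589}{180}).
R v = \frac{23}{10} + \frac{274}{15} e_{1} e_{2}
Answer: -\frac{73988}{17945} e_{1} - \frac{409}{17945} e_{2}


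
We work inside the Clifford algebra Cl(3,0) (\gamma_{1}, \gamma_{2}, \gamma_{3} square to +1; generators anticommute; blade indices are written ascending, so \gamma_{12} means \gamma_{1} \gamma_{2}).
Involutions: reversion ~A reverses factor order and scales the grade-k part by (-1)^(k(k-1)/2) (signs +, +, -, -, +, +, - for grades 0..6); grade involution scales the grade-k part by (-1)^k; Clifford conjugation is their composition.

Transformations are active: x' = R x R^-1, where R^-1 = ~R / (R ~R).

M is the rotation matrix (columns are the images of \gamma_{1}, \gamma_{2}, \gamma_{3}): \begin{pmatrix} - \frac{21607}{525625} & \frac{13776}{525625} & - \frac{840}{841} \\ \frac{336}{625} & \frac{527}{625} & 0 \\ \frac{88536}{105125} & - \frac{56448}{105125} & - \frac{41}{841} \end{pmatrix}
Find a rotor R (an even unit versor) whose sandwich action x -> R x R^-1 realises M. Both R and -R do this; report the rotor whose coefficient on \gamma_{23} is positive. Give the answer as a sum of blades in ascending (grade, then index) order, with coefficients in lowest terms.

Method: write R = a + b12*\gamma_{12} + b13*\gamma_{13} + b23*\gamma_{23} with a^2 + b12^2 + b13^2 + b23^2 = 1 (so R^-1 = ~R). Expanding the columns R e_j ~R gives tr M = 4a^2 - 1 and, from the antisymmetric part, M21 - M12 = -4a*b12, M13 - M31 = 4a*b13, M32 - M23 = -4a*b23.
Here tr M = \frac{15839}{21025}, so a^2 = (1 + tr M)/4 = \frac{9216}{21025} and a = ±\frac{96}{145}. Taking a = \frac{96}{145}: M21 - M12 = \frac{10752}{21025}, M13 - M31 = -\frac{193536}{105125}, M32 - M23 = -\frac{56448}{105125}, giving b12 = -\frac{28}{145}, b13 = -\frac{504}{725}, b23 = \frac{147}{725}, i.e. R = \frac{96}{145} - \frac{28}{145} \gamma_{12} - \frac{504}{725} \gamma_{13} + \frac{147}{725} \gamma_{23}.
Its \gamma_{23} coefficient is already positive.
Answer: \frac{96}{145} - \frac{28}{145} \gamma_{12} - \frac{504}{725} \gamma_{13} + \frac{147}{725} \gamma_{23}. Key observation: the double cover Spin(3) -> SO(3) sends R and -R to the same matrix (trace \frac{15839}{21025} here), so the stated sign of the \gamma_{23} coefficient is what selects one sheet.


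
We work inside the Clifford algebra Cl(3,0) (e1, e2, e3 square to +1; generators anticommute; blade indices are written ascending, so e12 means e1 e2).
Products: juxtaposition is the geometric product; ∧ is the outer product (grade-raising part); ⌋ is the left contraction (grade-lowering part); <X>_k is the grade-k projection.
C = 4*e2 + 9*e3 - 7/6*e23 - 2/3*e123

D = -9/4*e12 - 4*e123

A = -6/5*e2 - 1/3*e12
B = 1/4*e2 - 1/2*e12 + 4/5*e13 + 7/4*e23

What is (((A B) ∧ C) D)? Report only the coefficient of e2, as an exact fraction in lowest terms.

step 1: -7/15 - 41/60*e1 - 21/10*e3 - 7/12*e13 + 4/15*e23 + 24/25*e123
step 2: -28/15*e2 - 21/5*e3 - 41/15*e12 - 123/20*e13 + 161/18*e23 + 413/120*e123
step 3: 457/60 + 1421/45*e1 + 123/5*e2 - 1531/480*e3 + 84/5*e12 + 1519/120*e13 + 1107/80*e23 + 189/20*e123
Answer: 123/5


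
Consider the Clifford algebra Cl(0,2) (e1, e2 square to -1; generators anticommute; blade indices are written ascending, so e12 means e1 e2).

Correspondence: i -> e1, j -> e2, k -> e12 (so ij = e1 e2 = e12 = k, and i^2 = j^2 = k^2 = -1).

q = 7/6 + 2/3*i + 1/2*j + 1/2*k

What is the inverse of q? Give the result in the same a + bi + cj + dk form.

In blades: q = 7/6 + 2/3*e1 + 1/2*e2 + 1/2*e12.
With qbar = 7/6 - 2/3*e1 - 1/2*e2 - 1/2*e12 (scalar fixed, mapped units negated), q qbar = 83/36 (the sum of squared coefficients), so q^-1 = qbar / (83/36) = 42/83 - 24/83*e1 - 18/83*e2 - 18/83*e12; translating back:
Answer: 42/83 - 24/83*i - 18/83*j - 18/83*k


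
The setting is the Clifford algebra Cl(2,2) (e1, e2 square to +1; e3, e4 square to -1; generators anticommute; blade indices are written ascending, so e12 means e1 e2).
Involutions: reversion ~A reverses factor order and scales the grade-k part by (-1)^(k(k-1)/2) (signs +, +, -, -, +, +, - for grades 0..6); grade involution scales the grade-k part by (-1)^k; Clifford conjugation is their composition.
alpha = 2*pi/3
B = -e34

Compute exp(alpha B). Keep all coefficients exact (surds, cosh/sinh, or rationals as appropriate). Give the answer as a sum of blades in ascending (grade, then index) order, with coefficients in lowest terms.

B^2 = (-1)^2*(e34)^2 = 1*(-1) = -1 (a basis 2-blade squares to minus the product of its generators' squares).
B^2 = -1 — circular case — the even/odd split gives cos and sin: l = 1, alpha*l = 2*pi/3, so exp(alpha B) = cos(2*pi/3) + (sin(2*pi/3)/1)*B = -1/2 + (sqrt(3)/2)*B.
Answer: -1/2 - sqrt(3)/2*e34


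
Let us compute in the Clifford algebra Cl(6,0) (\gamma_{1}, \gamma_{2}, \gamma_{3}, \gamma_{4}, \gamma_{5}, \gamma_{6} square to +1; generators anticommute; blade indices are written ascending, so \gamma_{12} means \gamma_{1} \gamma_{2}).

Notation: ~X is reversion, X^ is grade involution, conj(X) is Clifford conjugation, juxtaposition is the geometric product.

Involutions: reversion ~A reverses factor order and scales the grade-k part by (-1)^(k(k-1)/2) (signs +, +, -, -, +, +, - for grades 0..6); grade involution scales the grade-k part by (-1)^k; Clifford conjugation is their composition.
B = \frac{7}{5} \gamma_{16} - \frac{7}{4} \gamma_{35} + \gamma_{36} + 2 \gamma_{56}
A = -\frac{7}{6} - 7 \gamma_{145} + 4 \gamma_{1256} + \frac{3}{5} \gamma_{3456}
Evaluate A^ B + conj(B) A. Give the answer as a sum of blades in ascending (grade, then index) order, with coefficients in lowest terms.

first term: -8 \gamma_{12} - \frac{49}{30} \gamma_{16} - \frac{28}{5} \gamma_{25} - \frac{6}{5} \gamma_{34} + \frac{49}{24} \gamma_{35} - \frac{7}{6} \gamma_{36} - \frac{3}{5} \gamma_{45} - \frac{21}{20} \gamma_{46} - \frac{7}{3} \gamma_{56} - \frac{49}{4} \gamma_{134} + 14 \gamma_{146} + \frac{49}{5} \gamma_{456} + 4 \gamma_{1235} + 7 \gamma_{1236} + \frac{21}{25} \gamma_{1345} + 7 \gamma_{13456}
second term: 8 \gamma_{12} + \frac{49}{30} \gamma_{16} + \frac{28}{5} \gamma_{25} + \frac{6}{5} \gamma_{34} - \frac{49}{24} \gamma_{35} + \frac{7}{6} \gamma_{36} + \frac{3}{5} \gamma_{45} + \frac{21}{20} \gamma_{46} + \frac{7}{3} \gamma_{56} + \frac{49}{4} \gamma_{134} - 14 \gamma_{146} - \frac{49}{5} \gamma_{456} + 4 \gamma_{1235} + 7 \gamma_{1236} + \frac{21}{25} \gamma_{1345} + 7 \gamma_{13456}
Answer: 8 \gamma_{1235} + 14 \gamma_{1236} + \frac{42}{25} \gamma_{1345} + 14 \gamma_{13456}


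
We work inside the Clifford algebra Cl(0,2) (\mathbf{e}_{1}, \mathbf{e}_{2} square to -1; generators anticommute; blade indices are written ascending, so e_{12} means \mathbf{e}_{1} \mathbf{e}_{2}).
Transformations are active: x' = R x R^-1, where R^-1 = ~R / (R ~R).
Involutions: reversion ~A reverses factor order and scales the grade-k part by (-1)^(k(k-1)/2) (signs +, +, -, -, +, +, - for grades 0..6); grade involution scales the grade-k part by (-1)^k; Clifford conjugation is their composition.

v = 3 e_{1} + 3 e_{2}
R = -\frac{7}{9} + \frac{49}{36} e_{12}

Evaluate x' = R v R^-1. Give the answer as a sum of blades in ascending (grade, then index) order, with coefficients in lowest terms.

~R = -\frac{7}{9} - \frac{49}{36} e_{12}, and R ~R = \frac{3185}{1296}, so R^-1 = ~R / (\frac{3185}{1296}).
R v = -\frac{77}{12} e_{1} + \frac{7}{4} e_{2}
Answer: \frac{69}{65} e_{1} - \frac{267}{65} e_{2}


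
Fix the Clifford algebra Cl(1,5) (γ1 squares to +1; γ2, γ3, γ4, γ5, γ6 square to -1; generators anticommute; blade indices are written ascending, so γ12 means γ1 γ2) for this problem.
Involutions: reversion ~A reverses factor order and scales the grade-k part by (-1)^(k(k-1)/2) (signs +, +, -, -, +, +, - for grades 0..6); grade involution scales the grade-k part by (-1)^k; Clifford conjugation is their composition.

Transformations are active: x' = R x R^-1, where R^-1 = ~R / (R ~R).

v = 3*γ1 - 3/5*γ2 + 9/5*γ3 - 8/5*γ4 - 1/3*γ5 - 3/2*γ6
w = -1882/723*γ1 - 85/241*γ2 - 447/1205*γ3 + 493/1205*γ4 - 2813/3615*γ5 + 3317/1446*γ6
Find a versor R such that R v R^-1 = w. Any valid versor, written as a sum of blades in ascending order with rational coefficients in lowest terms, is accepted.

R = v + w = 287/723*γ1 - 1148/1205*γ2 + 1722/1205*γ3 - 287/241*γ4 - 4018/3615*γ5 + 574/723*γ6 works: the equal norms (431/900) guarantee its sandwich swaps v into w.
Answer: 287/723*γ1 - 1148/1205*γ2 + 1722/1205*γ3 - 287/241*γ4 - 4018/3615*γ5 + 574/723*γ6


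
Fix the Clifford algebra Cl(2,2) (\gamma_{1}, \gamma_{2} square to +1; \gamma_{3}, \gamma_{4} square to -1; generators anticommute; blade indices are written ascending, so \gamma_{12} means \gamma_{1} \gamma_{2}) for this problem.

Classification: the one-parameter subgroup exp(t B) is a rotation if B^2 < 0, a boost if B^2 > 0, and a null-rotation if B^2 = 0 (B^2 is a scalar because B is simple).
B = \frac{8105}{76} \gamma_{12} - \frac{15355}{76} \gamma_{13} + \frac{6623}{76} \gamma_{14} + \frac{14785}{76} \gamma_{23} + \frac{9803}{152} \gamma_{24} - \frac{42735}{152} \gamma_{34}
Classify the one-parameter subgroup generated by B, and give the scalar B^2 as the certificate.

B^2 term by term: the squares give (\frac{8105}{76})^2*(\gamma_{12})^2 + (-\frac{15355}{76})^2*(\gamma_{13})^2 + (\frac{6623}{76})^2*(\gamma_{14})^2 + (\frac{14785}{76})^2*(\gamma_{23})^2 + (\frac{9803}{152})^2*(\gamma_{24})^2 + (-\frac{42735}{152})^2*(\gamma_{34})^2 = \frac{65691025}{5776}*(-1) + \frac{235776025}{5776}*(+1) + \frac{43864129}{5776}*(+1) + \frac{218596225}{5776}*(+1) + \frac{96098809}{23104}*(+1) + \frac{1826280225}{23104}*(-1) = 0 (each basis 2-blade squares to minus the product of its generators' squares); cross terms between blades sharing an index anticommute and cancel; the commuting (index-disjoint) pairs give grade-4 terms 2*c*c'*(blade product), which cancel blade by blade — \gamma_{1234}: -\frac{346367175}{5776} + \frac{150525065}{5776} + \frac{97921055}{2888} = 0 — confirming B is simple. So B^2 = 0.
Answer: null-rotation, certificate B^2 = 0. One invariant decides it: the square 0 survives every conjugation, and its sign is exactly the classification.
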